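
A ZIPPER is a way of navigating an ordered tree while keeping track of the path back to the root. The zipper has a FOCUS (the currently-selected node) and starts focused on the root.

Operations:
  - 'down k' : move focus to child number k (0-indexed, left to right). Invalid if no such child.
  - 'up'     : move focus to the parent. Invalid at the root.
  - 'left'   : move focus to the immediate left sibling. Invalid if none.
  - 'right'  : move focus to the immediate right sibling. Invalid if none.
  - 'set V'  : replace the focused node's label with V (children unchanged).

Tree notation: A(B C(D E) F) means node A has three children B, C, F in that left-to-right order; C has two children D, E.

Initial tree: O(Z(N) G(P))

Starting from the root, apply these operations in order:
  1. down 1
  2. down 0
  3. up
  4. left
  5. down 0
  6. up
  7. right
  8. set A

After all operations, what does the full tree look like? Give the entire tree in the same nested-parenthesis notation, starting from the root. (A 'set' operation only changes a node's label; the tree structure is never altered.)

Answer: O(Z(N) A(P))

Derivation:
Step 1 (down 1): focus=G path=1 depth=1 children=['P'] left=['Z'] right=[] parent=O
Step 2 (down 0): focus=P path=1/0 depth=2 children=[] left=[] right=[] parent=G
Step 3 (up): focus=G path=1 depth=1 children=['P'] left=['Z'] right=[] parent=O
Step 4 (left): focus=Z path=0 depth=1 children=['N'] left=[] right=['G'] parent=O
Step 5 (down 0): focus=N path=0/0 depth=2 children=[] left=[] right=[] parent=Z
Step 6 (up): focus=Z path=0 depth=1 children=['N'] left=[] right=['G'] parent=O
Step 7 (right): focus=G path=1 depth=1 children=['P'] left=['Z'] right=[] parent=O
Step 8 (set A): focus=A path=1 depth=1 children=['P'] left=['Z'] right=[] parent=O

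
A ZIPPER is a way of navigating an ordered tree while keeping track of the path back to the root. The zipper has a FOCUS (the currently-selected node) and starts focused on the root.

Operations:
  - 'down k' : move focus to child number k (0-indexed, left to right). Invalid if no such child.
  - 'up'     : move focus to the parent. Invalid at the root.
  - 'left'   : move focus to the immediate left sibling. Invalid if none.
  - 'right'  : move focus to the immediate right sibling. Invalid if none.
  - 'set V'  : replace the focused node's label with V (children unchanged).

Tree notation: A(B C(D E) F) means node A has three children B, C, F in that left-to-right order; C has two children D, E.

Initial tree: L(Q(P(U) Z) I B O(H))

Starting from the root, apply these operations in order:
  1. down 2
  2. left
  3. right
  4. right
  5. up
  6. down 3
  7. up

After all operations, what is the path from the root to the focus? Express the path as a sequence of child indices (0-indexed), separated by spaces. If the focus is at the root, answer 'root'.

Step 1 (down 2): focus=B path=2 depth=1 children=[] left=['Q', 'I'] right=['O'] parent=L
Step 2 (left): focus=I path=1 depth=1 children=[] left=['Q'] right=['B', 'O'] parent=L
Step 3 (right): focus=B path=2 depth=1 children=[] left=['Q', 'I'] right=['O'] parent=L
Step 4 (right): focus=O path=3 depth=1 children=['H'] left=['Q', 'I', 'B'] right=[] parent=L
Step 5 (up): focus=L path=root depth=0 children=['Q', 'I', 'B', 'O'] (at root)
Step 6 (down 3): focus=O path=3 depth=1 children=['H'] left=['Q', 'I', 'B'] right=[] parent=L
Step 7 (up): focus=L path=root depth=0 children=['Q', 'I', 'B', 'O'] (at root)

Answer: root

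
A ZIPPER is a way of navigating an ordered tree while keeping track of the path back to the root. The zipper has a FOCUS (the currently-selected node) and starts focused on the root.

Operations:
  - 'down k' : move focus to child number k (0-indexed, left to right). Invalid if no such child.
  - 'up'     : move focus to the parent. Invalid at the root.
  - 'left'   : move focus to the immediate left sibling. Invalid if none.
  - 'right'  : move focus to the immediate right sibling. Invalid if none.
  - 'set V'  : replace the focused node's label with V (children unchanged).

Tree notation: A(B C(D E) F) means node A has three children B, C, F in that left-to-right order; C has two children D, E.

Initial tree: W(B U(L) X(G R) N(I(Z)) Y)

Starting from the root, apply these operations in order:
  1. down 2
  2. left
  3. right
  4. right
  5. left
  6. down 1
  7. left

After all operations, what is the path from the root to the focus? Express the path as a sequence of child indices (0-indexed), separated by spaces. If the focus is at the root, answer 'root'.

Step 1 (down 2): focus=X path=2 depth=1 children=['G', 'R'] left=['B', 'U'] right=['N', 'Y'] parent=W
Step 2 (left): focus=U path=1 depth=1 children=['L'] left=['B'] right=['X', 'N', 'Y'] parent=W
Step 3 (right): focus=X path=2 depth=1 children=['G', 'R'] left=['B', 'U'] right=['N', 'Y'] parent=W
Step 4 (right): focus=N path=3 depth=1 children=['I'] left=['B', 'U', 'X'] right=['Y'] parent=W
Step 5 (left): focus=X path=2 depth=1 children=['G', 'R'] left=['B', 'U'] right=['N', 'Y'] parent=W
Step 6 (down 1): focus=R path=2/1 depth=2 children=[] left=['G'] right=[] parent=X
Step 7 (left): focus=G path=2/0 depth=2 children=[] left=[] right=['R'] parent=X

Answer: 2 0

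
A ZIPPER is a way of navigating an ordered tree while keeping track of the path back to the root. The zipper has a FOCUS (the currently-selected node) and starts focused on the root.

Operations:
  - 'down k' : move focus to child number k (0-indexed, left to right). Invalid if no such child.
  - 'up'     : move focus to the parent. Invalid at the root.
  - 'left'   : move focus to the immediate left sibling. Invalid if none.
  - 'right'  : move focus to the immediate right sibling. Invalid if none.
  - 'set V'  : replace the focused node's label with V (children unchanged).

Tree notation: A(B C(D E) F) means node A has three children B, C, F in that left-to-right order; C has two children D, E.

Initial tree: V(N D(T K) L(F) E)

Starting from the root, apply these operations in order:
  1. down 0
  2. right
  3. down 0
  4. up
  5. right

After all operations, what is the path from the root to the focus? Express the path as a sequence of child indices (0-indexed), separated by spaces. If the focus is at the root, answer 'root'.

Step 1 (down 0): focus=N path=0 depth=1 children=[] left=[] right=['D', 'L', 'E'] parent=V
Step 2 (right): focus=D path=1 depth=1 children=['T', 'K'] left=['N'] right=['L', 'E'] parent=V
Step 3 (down 0): focus=T path=1/0 depth=2 children=[] left=[] right=['K'] parent=D
Step 4 (up): focus=D path=1 depth=1 children=['T', 'K'] left=['N'] right=['L', 'E'] parent=V
Step 5 (right): focus=L path=2 depth=1 children=['F'] left=['N', 'D'] right=['E'] parent=V

Answer: 2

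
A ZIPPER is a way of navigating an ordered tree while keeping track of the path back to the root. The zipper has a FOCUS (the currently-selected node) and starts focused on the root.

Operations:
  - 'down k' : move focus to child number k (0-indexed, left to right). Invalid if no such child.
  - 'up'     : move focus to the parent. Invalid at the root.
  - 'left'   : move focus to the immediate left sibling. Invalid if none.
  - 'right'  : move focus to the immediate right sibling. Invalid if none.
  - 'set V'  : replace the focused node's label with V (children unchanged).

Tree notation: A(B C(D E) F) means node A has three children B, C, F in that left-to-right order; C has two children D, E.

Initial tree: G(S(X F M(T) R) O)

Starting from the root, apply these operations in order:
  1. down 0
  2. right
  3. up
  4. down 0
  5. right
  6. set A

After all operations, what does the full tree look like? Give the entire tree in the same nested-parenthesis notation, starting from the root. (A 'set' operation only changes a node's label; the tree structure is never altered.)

Answer: G(S(X F M(T) R) A)

Derivation:
Step 1 (down 0): focus=S path=0 depth=1 children=['X', 'F', 'M', 'R'] left=[] right=['O'] parent=G
Step 2 (right): focus=O path=1 depth=1 children=[] left=['S'] right=[] parent=G
Step 3 (up): focus=G path=root depth=0 children=['S', 'O'] (at root)
Step 4 (down 0): focus=S path=0 depth=1 children=['X', 'F', 'M', 'R'] left=[] right=['O'] parent=G
Step 5 (right): focus=O path=1 depth=1 children=[] left=['S'] right=[] parent=G
Step 6 (set A): focus=A path=1 depth=1 children=[] left=['S'] right=[] parent=G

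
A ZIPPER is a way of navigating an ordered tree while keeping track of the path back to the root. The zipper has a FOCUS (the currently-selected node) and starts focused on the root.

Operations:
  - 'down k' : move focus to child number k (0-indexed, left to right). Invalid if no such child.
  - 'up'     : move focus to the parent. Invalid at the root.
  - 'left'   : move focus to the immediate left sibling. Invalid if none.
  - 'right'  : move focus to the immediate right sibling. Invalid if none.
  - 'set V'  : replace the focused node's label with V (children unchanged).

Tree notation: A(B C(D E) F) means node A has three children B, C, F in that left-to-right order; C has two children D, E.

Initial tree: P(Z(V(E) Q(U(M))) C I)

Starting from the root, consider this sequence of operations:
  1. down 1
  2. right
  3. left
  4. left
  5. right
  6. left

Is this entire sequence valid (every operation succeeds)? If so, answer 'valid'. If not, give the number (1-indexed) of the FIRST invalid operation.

Step 1 (down 1): focus=C path=1 depth=1 children=[] left=['Z'] right=['I'] parent=P
Step 2 (right): focus=I path=2 depth=1 children=[] left=['Z', 'C'] right=[] parent=P
Step 3 (left): focus=C path=1 depth=1 children=[] left=['Z'] right=['I'] parent=P
Step 4 (left): focus=Z path=0 depth=1 children=['V', 'Q'] left=[] right=['C', 'I'] parent=P
Step 5 (right): focus=C path=1 depth=1 children=[] left=['Z'] right=['I'] parent=P
Step 6 (left): focus=Z path=0 depth=1 children=['V', 'Q'] left=[] right=['C', 'I'] parent=P

Answer: valid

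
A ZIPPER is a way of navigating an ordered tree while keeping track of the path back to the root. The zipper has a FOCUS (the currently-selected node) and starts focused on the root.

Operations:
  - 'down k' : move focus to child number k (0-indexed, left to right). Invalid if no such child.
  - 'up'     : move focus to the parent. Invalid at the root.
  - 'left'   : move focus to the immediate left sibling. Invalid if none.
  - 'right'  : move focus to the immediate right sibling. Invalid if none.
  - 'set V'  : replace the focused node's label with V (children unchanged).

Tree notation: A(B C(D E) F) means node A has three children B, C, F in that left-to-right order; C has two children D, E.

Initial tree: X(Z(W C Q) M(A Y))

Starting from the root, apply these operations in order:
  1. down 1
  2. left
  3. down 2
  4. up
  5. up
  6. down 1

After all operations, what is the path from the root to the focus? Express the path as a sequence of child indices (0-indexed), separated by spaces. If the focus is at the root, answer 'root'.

Step 1 (down 1): focus=M path=1 depth=1 children=['A', 'Y'] left=['Z'] right=[] parent=X
Step 2 (left): focus=Z path=0 depth=1 children=['W', 'C', 'Q'] left=[] right=['M'] parent=X
Step 3 (down 2): focus=Q path=0/2 depth=2 children=[] left=['W', 'C'] right=[] parent=Z
Step 4 (up): focus=Z path=0 depth=1 children=['W', 'C', 'Q'] left=[] right=['M'] parent=X
Step 5 (up): focus=X path=root depth=0 children=['Z', 'M'] (at root)
Step 6 (down 1): focus=M path=1 depth=1 children=['A', 'Y'] left=['Z'] right=[] parent=X

Answer: 1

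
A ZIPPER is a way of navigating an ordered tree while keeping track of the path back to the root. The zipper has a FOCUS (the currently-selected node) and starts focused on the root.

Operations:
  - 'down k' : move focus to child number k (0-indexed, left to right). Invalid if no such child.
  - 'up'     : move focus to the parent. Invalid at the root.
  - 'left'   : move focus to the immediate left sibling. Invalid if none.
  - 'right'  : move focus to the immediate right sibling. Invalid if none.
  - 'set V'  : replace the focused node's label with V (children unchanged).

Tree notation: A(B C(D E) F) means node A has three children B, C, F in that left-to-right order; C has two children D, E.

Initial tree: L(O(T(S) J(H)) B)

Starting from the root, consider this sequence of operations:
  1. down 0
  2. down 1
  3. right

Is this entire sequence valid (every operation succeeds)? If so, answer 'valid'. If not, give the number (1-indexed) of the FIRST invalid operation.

Step 1 (down 0): focus=O path=0 depth=1 children=['T', 'J'] left=[] right=['B'] parent=L
Step 2 (down 1): focus=J path=0/1 depth=2 children=['H'] left=['T'] right=[] parent=O
Step 3 (right): INVALID

Answer: 3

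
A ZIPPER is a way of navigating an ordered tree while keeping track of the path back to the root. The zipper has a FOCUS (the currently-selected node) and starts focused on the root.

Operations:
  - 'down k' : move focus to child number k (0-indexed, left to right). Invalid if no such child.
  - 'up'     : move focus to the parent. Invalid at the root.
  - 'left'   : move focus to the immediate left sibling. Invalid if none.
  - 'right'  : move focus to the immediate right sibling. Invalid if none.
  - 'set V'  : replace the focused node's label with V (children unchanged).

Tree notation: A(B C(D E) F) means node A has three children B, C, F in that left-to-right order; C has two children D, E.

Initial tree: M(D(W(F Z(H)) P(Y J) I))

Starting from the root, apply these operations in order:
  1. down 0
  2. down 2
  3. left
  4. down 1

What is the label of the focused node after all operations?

Answer: J

Derivation:
Step 1 (down 0): focus=D path=0 depth=1 children=['W', 'P', 'I'] left=[] right=[] parent=M
Step 2 (down 2): focus=I path=0/2 depth=2 children=[] left=['W', 'P'] right=[] parent=D
Step 3 (left): focus=P path=0/1 depth=2 children=['Y', 'J'] left=['W'] right=['I'] parent=D
Step 4 (down 1): focus=J path=0/1/1 depth=3 children=[] left=['Y'] right=[] parent=P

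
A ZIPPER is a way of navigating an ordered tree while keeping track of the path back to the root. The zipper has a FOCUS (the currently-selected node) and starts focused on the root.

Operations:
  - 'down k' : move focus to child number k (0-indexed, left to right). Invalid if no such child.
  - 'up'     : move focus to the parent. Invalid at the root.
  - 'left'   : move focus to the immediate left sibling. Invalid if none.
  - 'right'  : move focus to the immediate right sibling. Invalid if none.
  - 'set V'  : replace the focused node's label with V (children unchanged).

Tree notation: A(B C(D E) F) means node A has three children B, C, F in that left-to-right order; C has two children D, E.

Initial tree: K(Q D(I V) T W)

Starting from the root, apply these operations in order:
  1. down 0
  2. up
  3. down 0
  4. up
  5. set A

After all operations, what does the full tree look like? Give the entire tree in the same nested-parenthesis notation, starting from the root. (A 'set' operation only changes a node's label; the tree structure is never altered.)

Answer: A(Q D(I V) T W)

Derivation:
Step 1 (down 0): focus=Q path=0 depth=1 children=[] left=[] right=['D', 'T', 'W'] parent=K
Step 2 (up): focus=K path=root depth=0 children=['Q', 'D', 'T', 'W'] (at root)
Step 3 (down 0): focus=Q path=0 depth=1 children=[] left=[] right=['D', 'T', 'W'] parent=K
Step 4 (up): focus=K path=root depth=0 children=['Q', 'D', 'T', 'W'] (at root)
Step 5 (set A): focus=A path=root depth=0 children=['Q', 'D', 'T', 'W'] (at root)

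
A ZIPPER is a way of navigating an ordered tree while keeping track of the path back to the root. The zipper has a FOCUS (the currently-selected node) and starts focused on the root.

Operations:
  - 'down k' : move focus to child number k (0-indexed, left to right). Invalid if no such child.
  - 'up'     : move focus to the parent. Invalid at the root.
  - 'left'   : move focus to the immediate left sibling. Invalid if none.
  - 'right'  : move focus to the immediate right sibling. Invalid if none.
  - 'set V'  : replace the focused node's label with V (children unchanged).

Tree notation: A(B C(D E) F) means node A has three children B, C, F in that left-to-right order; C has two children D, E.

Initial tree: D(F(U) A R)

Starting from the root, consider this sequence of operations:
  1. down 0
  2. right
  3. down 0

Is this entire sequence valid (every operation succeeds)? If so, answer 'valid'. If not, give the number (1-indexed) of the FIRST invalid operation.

Step 1 (down 0): focus=F path=0 depth=1 children=['U'] left=[] right=['A', 'R'] parent=D
Step 2 (right): focus=A path=1 depth=1 children=[] left=['F'] right=['R'] parent=D
Step 3 (down 0): INVALID

Answer: 3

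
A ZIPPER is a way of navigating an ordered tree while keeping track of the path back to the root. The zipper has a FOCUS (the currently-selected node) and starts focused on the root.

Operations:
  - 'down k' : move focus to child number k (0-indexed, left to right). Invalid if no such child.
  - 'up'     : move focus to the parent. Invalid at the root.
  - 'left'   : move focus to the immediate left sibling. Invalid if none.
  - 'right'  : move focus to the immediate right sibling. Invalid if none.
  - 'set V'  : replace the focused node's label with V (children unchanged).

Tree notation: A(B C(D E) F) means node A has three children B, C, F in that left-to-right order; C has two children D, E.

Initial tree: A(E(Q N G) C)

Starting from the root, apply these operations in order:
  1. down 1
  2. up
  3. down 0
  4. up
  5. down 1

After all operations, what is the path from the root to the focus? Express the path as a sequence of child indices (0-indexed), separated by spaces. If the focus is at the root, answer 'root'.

Answer: 1

Derivation:
Step 1 (down 1): focus=C path=1 depth=1 children=[] left=['E'] right=[] parent=A
Step 2 (up): focus=A path=root depth=0 children=['E', 'C'] (at root)
Step 3 (down 0): focus=E path=0 depth=1 children=['Q', 'N', 'G'] left=[] right=['C'] parent=A
Step 4 (up): focus=A path=root depth=0 children=['E', 'C'] (at root)
Step 5 (down 1): focus=C path=1 depth=1 children=[] left=['E'] right=[] parent=A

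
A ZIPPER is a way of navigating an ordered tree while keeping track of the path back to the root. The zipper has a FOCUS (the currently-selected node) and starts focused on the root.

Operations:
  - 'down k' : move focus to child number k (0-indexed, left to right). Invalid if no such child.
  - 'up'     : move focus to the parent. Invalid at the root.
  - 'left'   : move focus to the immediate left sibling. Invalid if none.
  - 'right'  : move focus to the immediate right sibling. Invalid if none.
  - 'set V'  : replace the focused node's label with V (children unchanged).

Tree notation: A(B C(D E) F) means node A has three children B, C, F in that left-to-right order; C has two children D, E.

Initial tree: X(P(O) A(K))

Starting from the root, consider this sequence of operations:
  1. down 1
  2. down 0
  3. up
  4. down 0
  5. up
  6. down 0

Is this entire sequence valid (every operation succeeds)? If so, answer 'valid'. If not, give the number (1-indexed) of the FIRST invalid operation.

Answer: valid

Derivation:
Step 1 (down 1): focus=A path=1 depth=1 children=['K'] left=['P'] right=[] parent=X
Step 2 (down 0): focus=K path=1/0 depth=2 children=[] left=[] right=[] parent=A
Step 3 (up): focus=A path=1 depth=1 children=['K'] left=['P'] right=[] parent=X
Step 4 (down 0): focus=K path=1/0 depth=2 children=[] left=[] right=[] parent=A
Step 5 (up): focus=A path=1 depth=1 children=['K'] left=['P'] right=[] parent=X
Step 6 (down 0): focus=K path=1/0 depth=2 children=[] left=[] right=[] parent=A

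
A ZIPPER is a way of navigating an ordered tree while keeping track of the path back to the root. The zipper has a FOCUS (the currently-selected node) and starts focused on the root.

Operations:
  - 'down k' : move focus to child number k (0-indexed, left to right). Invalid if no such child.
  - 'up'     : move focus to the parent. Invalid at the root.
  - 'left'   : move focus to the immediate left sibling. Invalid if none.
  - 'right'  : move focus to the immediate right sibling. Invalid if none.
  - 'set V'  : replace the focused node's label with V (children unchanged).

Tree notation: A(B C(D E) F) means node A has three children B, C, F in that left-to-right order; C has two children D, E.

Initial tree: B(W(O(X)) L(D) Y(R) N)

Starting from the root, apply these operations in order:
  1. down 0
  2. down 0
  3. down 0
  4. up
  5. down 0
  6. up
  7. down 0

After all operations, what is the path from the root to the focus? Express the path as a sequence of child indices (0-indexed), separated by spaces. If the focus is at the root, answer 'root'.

Answer: 0 0 0

Derivation:
Step 1 (down 0): focus=W path=0 depth=1 children=['O'] left=[] right=['L', 'Y', 'N'] parent=B
Step 2 (down 0): focus=O path=0/0 depth=2 children=['X'] left=[] right=[] parent=W
Step 3 (down 0): focus=X path=0/0/0 depth=3 children=[] left=[] right=[] parent=O
Step 4 (up): focus=O path=0/0 depth=2 children=['X'] left=[] right=[] parent=W
Step 5 (down 0): focus=X path=0/0/0 depth=3 children=[] left=[] right=[] parent=O
Step 6 (up): focus=O path=0/0 depth=2 children=['X'] left=[] right=[] parent=W
Step 7 (down 0): focus=X path=0/0/0 depth=3 children=[] left=[] right=[] parent=O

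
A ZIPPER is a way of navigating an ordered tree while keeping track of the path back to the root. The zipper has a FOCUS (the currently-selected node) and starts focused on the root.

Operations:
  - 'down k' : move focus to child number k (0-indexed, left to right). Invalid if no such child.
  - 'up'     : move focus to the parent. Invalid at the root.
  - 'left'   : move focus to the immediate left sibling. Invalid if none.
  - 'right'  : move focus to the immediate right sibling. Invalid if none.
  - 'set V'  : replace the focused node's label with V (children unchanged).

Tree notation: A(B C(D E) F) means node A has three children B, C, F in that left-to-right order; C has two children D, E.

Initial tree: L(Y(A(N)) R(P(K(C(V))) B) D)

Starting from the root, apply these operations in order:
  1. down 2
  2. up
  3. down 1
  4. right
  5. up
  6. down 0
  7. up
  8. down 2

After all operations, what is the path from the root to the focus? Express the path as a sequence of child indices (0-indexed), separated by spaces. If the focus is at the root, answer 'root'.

Step 1 (down 2): focus=D path=2 depth=1 children=[] left=['Y', 'R'] right=[] parent=L
Step 2 (up): focus=L path=root depth=0 children=['Y', 'R', 'D'] (at root)
Step 3 (down 1): focus=R path=1 depth=1 children=['P', 'B'] left=['Y'] right=['D'] parent=L
Step 4 (right): focus=D path=2 depth=1 children=[] left=['Y', 'R'] right=[] parent=L
Step 5 (up): focus=L path=root depth=0 children=['Y', 'R', 'D'] (at root)
Step 6 (down 0): focus=Y path=0 depth=1 children=['A'] left=[] right=['R', 'D'] parent=L
Step 7 (up): focus=L path=root depth=0 children=['Y', 'R', 'D'] (at root)
Step 8 (down 2): focus=D path=2 depth=1 children=[] left=['Y', 'R'] right=[] parent=L

Answer: 2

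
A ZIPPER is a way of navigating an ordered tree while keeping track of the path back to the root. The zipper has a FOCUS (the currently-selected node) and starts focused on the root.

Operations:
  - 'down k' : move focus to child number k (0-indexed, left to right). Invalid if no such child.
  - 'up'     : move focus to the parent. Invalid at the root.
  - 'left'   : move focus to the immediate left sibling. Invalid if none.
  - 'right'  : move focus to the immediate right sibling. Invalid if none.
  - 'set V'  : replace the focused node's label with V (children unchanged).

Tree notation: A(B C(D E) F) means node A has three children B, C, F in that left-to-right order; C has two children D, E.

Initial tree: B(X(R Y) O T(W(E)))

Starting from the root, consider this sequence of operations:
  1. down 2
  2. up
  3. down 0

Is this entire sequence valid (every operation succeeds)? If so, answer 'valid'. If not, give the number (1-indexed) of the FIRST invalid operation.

Step 1 (down 2): focus=T path=2 depth=1 children=['W'] left=['X', 'O'] right=[] parent=B
Step 2 (up): focus=B path=root depth=0 children=['X', 'O', 'T'] (at root)
Step 3 (down 0): focus=X path=0 depth=1 children=['R', 'Y'] left=[] right=['O', 'T'] parent=B

Answer: valid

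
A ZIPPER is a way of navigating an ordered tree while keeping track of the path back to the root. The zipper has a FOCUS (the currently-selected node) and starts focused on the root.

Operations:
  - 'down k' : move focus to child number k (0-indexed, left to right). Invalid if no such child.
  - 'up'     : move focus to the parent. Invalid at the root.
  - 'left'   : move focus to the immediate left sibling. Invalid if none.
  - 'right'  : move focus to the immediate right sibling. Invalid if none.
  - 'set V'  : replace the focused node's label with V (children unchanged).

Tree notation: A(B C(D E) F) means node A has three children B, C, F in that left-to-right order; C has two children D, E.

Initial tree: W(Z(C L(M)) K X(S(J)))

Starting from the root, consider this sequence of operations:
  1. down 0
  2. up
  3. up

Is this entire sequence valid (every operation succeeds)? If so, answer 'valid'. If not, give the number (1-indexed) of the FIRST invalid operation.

Step 1 (down 0): focus=Z path=0 depth=1 children=['C', 'L'] left=[] right=['K', 'X'] parent=W
Step 2 (up): focus=W path=root depth=0 children=['Z', 'K', 'X'] (at root)
Step 3 (up): INVALID

Answer: 3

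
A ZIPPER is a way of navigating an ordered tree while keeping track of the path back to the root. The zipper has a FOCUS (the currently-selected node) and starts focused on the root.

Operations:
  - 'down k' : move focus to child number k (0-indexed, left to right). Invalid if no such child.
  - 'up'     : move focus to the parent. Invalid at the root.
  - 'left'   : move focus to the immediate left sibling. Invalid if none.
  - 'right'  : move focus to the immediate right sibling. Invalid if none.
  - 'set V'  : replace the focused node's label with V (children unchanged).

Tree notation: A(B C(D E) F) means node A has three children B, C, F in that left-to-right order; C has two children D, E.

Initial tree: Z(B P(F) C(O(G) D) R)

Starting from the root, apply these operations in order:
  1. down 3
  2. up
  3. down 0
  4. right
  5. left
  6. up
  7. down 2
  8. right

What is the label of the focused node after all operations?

Step 1 (down 3): focus=R path=3 depth=1 children=[] left=['B', 'P', 'C'] right=[] parent=Z
Step 2 (up): focus=Z path=root depth=0 children=['B', 'P', 'C', 'R'] (at root)
Step 3 (down 0): focus=B path=0 depth=1 children=[] left=[] right=['P', 'C', 'R'] parent=Z
Step 4 (right): focus=P path=1 depth=1 children=['F'] left=['B'] right=['C', 'R'] parent=Z
Step 5 (left): focus=B path=0 depth=1 children=[] left=[] right=['P', 'C', 'R'] parent=Z
Step 6 (up): focus=Z path=root depth=0 children=['B', 'P', 'C', 'R'] (at root)
Step 7 (down 2): focus=C path=2 depth=1 children=['O', 'D'] left=['B', 'P'] right=['R'] parent=Z
Step 8 (right): focus=R path=3 depth=1 children=[] left=['B', 'P', 'C'] right=[] parent=Z

Answer: R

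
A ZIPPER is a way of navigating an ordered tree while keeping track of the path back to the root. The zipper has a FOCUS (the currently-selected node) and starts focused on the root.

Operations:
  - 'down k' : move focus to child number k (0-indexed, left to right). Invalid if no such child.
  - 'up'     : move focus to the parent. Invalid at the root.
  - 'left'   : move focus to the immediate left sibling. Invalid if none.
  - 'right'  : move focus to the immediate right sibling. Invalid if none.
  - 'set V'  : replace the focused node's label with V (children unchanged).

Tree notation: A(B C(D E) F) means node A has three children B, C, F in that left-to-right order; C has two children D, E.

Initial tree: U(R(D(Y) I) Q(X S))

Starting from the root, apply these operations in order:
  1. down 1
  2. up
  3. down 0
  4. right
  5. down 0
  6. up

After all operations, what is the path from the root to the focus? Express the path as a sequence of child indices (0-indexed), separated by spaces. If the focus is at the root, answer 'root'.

Step 1 (down 1): focus=Q path=1 depth=1 children=['X', 'S'] left=['R'] right=[] parent=U
Step 2 (up): focus=U path=root depth=0 children=['R', 'Q'] (at root)
Step 3 (down 0): focus=R path=0 depth=1 children=['D', 'I'] left=[] right=['Q'] parent=U
Step 4 (right): focus=Q path=1 depth=1 children=['X', 'S'] left=['R'] right=[] parent=U
Step 5 (down 0): focus=X path=1/0 depth=2 children=[] left=[] right=['S'] parent=Q
Step 6 (up): focus=Q path=1 depth=1 children=['X', 'S'] left=['R'] right=[] parent=U

Answer: 1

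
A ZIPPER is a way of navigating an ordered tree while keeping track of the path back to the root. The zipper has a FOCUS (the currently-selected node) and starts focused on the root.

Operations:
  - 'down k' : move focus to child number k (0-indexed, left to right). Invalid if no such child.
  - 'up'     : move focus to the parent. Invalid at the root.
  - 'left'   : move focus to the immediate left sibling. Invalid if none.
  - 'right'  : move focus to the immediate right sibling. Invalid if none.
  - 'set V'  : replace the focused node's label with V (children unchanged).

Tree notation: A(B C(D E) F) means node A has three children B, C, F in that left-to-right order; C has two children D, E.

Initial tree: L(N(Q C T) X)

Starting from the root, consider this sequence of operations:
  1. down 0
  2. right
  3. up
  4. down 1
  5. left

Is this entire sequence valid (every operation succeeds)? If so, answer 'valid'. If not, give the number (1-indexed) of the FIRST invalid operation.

Answer: valid

Derivation:
Step 1 (down 0): focus=N path=0 depth=1 children=['Q', 'C', 'T'] left=[] right=['X'] parent=L
Step 2 (right): focus=X path=1 depth=1 children=[] left=['N'] right=[] parent=L
Step 3 (up): focus=L path=root depth=0 children=['N', 'X'] (at root)
Step 4 (down 1): focus=X path=1 depth=1 children=[] left=['N'] right=[] parent=L
Step 5 (left): focus=N path=0 depth=1 children=['Q', 'C', 'T'] left=[] right=['X'] parent=L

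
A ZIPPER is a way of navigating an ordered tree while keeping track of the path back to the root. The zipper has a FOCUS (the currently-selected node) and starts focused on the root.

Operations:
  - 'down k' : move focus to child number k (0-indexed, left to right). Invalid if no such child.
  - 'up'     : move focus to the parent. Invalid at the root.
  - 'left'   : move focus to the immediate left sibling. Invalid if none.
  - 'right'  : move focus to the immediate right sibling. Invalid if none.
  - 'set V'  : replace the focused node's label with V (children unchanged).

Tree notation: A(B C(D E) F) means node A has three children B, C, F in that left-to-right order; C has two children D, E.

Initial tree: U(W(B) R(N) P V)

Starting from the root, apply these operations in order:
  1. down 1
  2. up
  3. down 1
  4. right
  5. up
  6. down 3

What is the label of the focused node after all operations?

Answer: V

Derivation:
Step 1 (down 1): focus=R path=1 depth=1 children=['N'] left=['W'] right=['P', 'V'] parent=U
Step 2 (up): focus=U path=root depth=0 children=['W', 'R', 'P', 'V'] (at root)
Step 3 (down 1): focus=R path=1 depth=1 children=['N'] left=['W'] right=['P', 'V'] parent=U
Step 4 (right): focus=P path=2 depth=1 children=[] left=['W', 'R'] right=['V'] parent=U
Step 5 (up): focus=U path=root depth=0 children=['W', 'R', 'P', 'V'] (at root)
Step 6 (down 3): focus=V path=3 depth=1 children=[] left=['W', 'R', 'P'] right=[] parent=U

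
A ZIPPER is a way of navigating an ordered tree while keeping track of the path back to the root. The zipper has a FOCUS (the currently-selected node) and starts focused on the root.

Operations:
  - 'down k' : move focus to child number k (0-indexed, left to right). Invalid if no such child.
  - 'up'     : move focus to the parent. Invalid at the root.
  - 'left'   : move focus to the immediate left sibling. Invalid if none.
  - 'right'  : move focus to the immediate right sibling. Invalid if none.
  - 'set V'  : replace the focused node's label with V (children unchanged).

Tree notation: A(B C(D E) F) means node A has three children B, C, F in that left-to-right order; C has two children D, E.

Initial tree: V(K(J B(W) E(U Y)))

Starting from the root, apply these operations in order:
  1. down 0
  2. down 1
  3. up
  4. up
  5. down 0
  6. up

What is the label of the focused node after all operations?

Step 1 (down 0): focus=K path=0 depth=1 children=['J', 'B', 'E'] left=[] right=[] parent=V
Step 2 (down 1): focus=B path=0/1 depth=2 children=['W'] left=['J'] right=['E'] parent=K
Step 3 (up): focus=K path=0 depth=1 children=['J', 'B', 'E'] left=[] right=[] parent=V
Step 4 (up): focus=V path=root depth=0 children=['K'] (at root)
Step 5 (down 0): focus=K path=0 depth=1 children=['J', 'B', 'E'] left=[] right=[] parent=V
Step 6 (up): focus=V path=root depth=0 children=['K'] (at root)

Answer: V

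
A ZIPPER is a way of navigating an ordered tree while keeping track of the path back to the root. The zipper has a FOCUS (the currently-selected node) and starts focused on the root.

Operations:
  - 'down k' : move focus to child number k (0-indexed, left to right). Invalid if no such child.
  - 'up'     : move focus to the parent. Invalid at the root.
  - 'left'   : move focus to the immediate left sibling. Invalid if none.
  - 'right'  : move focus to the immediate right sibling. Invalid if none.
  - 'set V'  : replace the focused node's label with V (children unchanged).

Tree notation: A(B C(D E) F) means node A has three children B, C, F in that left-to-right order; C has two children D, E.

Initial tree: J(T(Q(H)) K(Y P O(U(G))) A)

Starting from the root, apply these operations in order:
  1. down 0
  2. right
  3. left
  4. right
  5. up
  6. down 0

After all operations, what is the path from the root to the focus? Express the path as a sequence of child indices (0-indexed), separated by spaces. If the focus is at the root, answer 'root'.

Step 1 (down 0): focus=T path=0 depth=1 children=['Q'] left=[] right=['K', 'A'] parent=J
Step 2 (right): focus=K path=1 depth=1 children=['Y', 'P', 'O'] left=['T'] right=['A'] parent=J
Step 3 (left): focus=T path=0 depth=1 children=['Q'] left=[] right=['K', 'A'] parent=J
Step 4 (right): focus=K path=1 depth=1 children=['Y', 'P', 'O'] left=['T'] right=['A'] parent=J
Step 5 (up): focus=J path=root depth=0 children=['T', 'K', 'A'] (at root)
Step 6 (down 0): focus=T path=0 depth=1 children=['Q'] left=[] right=['K', 'A'] parent=J

Answer: 0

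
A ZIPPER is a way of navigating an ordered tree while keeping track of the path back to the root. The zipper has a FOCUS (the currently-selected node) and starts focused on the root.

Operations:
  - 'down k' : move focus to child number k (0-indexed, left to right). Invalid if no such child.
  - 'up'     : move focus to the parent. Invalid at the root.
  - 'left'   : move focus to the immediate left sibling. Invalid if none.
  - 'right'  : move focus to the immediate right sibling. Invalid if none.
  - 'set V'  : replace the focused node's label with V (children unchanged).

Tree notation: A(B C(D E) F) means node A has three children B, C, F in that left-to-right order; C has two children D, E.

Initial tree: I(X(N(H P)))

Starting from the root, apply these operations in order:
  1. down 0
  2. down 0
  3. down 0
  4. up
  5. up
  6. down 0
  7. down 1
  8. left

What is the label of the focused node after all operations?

Answer: H

Derivation:
Step 1 (down 0): focus=X path=0 depth=1 children=['N'] left=[] right=[] parent=I
Step 2 (down 0): focus=N path=0/0 depth=2 children=['H', 'P'] left=[] right=[] parent=X
Step 3 (down 0): focus=H path=0/0/0 depth=3 children=[] left=[] right=['P'] parent=N
Step 4 (up): focus=N path=0/0 depth=2 children=['H', 'P'] left=[] right=[] parent=X
Step 5 (up): focus=X path=0 depth=1 children=['N'] left=[] right=[] parent=I
Step 6 (down 0): focus=N path=0/0 depth=2 children=['H', 'P'] left=[] right=[] parent=X
Step 7 (down 1): focus=P path=0/0/1 depth=3 children=[] left=['H'] right=[] parent=N
Step 8 (left): focus=H path=0/0/0 depth=3 children=[] left=[] right=['P'] parent=N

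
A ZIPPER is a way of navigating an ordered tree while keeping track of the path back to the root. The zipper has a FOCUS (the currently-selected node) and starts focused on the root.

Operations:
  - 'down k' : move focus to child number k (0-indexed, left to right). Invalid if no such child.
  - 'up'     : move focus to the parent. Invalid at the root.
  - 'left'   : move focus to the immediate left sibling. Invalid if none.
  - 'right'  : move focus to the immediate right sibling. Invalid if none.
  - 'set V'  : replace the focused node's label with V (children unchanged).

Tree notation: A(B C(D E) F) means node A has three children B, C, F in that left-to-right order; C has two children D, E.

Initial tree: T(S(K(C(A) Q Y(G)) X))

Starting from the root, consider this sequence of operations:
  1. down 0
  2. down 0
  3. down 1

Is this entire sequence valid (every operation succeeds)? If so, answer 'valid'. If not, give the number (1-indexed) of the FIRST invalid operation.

Step 1 (down 0): focus=S path=0 depth=1 children=['K', 'X'] left=[] right=[] parent=T
Step 2 (down 0): focus=K path=0/0 depth=2 children=['C', 'Q', 'Y'] left=[] right=['X'] parent=S
Step 3 (down 1): focus=Q path=0/0/1 depth=3 children=[] left=['C'] right=['Y'] parent=K

Answer: valid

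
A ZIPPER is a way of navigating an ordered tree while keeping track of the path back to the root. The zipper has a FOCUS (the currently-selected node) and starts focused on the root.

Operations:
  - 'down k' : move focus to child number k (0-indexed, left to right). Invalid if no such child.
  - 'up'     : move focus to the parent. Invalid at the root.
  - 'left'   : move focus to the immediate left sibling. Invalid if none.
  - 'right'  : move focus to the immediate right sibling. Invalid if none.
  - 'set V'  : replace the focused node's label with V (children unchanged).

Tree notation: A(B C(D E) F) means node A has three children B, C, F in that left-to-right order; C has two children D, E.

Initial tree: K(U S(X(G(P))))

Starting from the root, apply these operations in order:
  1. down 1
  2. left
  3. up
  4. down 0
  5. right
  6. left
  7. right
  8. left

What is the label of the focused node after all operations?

Step 1 (down 1): focus=S path=1 depth=1 children=['X'] left=['U'] right=[] parent=K
Step 2 (left): focus=U path=0 depth=1 children=[] left=[] right=['S'] parent=K
Step 3 (up): focus=K path=root depth=0 children=['U', 'S'] (at root)
Step 4 (down 0): focus=U path=0 depth=1 children=[] left=[] right=['S'] parent=K
Step 5 (right): focus=S path=1 depth=1 children=['X'] left=['U'] right=[] parent=K
Step 6 (left): focus=U path=0 depth=1 children=[] left=[] right=['S'] parent=K
Step 7 (right): focus=S path=1 depth=1 children=['X'] left=['U'] right=[] parent=K
Step 8 (left): focus=U path=0 depth=1 children=[] left=[] right=['S'] parent=K

Answer: U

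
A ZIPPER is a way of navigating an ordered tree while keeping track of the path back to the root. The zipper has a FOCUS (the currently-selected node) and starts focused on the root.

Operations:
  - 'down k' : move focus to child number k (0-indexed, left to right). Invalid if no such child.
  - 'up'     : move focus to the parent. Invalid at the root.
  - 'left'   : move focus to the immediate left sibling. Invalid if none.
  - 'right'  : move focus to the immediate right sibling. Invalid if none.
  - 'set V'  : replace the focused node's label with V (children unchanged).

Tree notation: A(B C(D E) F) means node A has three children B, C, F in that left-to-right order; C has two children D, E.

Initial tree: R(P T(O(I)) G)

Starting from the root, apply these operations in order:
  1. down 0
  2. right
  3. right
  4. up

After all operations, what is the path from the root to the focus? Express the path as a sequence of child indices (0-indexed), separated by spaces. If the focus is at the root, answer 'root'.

Step 1 (down 0): focus=P path=0 depth=1 children=[] left=[] right=['T', 'G'] parent=R
Step 2 (right): focus=T path=1 depth=1 children=['O'] left=['P'] right=['G'] parent=R
Step 3 (right): focus=G path=2 depth=1 children=[] left=['P', 'T'] right=[] parent=R
Step 4 (up): focus=R path=root depth=0 children=['P', 'T', 'G'] (at root)

Answer: root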